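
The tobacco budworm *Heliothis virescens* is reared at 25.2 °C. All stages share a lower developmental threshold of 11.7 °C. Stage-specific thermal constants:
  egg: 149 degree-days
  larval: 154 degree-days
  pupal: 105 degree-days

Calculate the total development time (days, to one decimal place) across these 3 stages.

Daily accumulation at 25.2 °C = 25.2 − 11.7 = 13.5 DD/day.
Total K = 149 + 154 + 105 = 408 DD.
Total duration = 408 / 13.5 = 30.222 ≈ 30.2 days.

30.2 days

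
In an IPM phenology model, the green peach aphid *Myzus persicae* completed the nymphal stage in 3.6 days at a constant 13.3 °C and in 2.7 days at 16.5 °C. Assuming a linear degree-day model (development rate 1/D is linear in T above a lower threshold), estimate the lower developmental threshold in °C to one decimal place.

3.7 °C

Under the model K = D·(T − T_b), so D₁·(T₁ − T_b) = D₂·(T₂ − T_b).
3.6·(13.3 − T_b) = 2.7·(16.5 − T_b)
T_b = (3.6·13.3 − 2.7·16.5) / (3.6 − 2.7) = 3.33 / 0.9 = 3.700 °C ≈ 3.7 °C.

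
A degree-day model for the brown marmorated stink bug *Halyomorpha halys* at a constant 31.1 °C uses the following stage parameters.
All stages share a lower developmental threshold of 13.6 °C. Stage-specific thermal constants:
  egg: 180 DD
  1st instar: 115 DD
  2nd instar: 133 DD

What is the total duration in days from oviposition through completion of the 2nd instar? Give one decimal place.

Daily accumulation at 31.1 °C = 31.1 − 13.6 = 17.5 DD/day.
Total K = 180 + 115 + 133 = 428 DD.
Total duration = 428 / 17.5 = 24.457 ≈ 24.5 days.

24.5 days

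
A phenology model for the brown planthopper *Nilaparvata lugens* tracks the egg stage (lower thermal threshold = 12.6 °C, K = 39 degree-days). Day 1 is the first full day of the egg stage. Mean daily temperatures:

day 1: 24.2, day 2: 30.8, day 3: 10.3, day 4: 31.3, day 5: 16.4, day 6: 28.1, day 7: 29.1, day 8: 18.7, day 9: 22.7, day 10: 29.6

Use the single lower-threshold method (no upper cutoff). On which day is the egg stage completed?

Daily DD above 12.6 °C: 11.6, 18.2, 0.0, 18.7, 3.8, 15.5, 16.5, 6.1, 10.1, 17.0.
Cumulative: 11.6, 29.8, 29.8, 48.5, 52.3, 67.8, 84.3, 90.4, 100.5, 117.5.
The total first reaches 39 DD on day 4.

day 4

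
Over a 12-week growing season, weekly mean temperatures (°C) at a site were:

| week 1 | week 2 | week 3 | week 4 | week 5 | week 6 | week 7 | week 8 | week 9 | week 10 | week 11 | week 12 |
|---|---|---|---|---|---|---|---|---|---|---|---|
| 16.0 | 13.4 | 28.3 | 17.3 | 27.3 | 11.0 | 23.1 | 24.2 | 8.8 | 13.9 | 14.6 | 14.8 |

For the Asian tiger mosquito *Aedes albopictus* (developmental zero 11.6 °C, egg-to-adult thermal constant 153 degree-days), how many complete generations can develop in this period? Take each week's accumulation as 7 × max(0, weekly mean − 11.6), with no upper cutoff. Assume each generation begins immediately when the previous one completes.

Weekly DD (7 × max(0, T̄ − 11.6)): 30.8, 12.6, 116.9, 39.9, 109.9, 0.0, 80.5, 88.2, 0.0, 16.1, 21.0, 22.4.
Season total = 538.3 DD.
Complete generations = ⌊538.3 / 153⌋ = 3.

3 generations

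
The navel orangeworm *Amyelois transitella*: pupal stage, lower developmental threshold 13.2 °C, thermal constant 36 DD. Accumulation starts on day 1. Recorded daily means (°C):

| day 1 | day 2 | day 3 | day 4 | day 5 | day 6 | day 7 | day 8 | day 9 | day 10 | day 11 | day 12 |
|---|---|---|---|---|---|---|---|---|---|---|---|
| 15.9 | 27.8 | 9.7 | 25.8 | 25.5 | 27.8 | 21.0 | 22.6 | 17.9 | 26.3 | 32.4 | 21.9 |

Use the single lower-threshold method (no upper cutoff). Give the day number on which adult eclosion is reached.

day 5

Daily DD above 13.2 °C: 2.7, 14.6, 0.0, 12.6, 12.3, 14.6, 7.8, 9.4, 4.7, 13.1, 19.2, 8.7.
Cumulative: 2.7, 17.3, 17.3, 29.9, 42.2, 56.8, 64.6, 74.0, 78.7, 91.8, 111.0, 119.7.
The total first reaches 36 DD on day 5.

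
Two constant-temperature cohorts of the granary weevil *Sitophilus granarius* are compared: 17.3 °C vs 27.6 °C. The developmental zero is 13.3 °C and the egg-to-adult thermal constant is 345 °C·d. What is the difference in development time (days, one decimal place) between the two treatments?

62.1 days

At 17.3 °C: 345 / (17.3 − 13.3) = 345 / 4.0 = 86.250 d.
At 27.6 °C: 345 / (27.6 − 13.3) = 345 / 14.3 = 24.126 d.
Difference = |86.250 − 24.126| = 62.124 ≈ 62.1 days.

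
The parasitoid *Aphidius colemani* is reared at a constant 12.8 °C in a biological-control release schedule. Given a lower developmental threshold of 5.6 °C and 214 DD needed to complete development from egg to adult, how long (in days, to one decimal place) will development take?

29.7 days

Daily accumulation = 12.8 − 5.6 = 7.2 DD/day.
Duration = 214 / 7.2 = 29.722 ≈ 29.7 days.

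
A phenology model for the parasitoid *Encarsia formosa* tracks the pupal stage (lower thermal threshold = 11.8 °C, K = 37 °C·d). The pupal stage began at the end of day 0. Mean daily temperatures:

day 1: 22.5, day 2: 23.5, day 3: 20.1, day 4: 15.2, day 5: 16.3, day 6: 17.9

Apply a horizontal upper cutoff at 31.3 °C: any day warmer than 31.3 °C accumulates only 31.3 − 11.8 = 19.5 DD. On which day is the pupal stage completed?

day 5

Daily DD above 11.8 °C (capped at 19.5): 10.7, 11.7, 8.3, 3.4, 4.5, 6.1.
Cumulative: 10.7, 22.4, 30.7, 34.1, 38.6, 44.7.
The total first reaches 37 DD on day 5.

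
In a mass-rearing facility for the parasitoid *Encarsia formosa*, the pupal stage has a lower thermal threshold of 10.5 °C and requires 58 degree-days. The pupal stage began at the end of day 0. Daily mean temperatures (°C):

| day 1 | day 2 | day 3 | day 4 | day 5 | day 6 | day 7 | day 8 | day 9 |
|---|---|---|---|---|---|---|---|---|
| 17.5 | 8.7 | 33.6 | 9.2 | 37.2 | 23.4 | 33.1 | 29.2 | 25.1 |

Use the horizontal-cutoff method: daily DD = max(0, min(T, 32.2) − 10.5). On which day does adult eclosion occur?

day 6

Daily DD above 10.5 °C (capped at 21.7): 7.0, 0.0, 21.7, 0.0, 21.7, 12.9, 21.7, 18.7, 14.6.
Cumulative: 7.0, 7.0, 28.7, 28.7, 50.4, 63.3, 85.0, 103.7, 118.3.
The total first reaches 58 DD on day 6.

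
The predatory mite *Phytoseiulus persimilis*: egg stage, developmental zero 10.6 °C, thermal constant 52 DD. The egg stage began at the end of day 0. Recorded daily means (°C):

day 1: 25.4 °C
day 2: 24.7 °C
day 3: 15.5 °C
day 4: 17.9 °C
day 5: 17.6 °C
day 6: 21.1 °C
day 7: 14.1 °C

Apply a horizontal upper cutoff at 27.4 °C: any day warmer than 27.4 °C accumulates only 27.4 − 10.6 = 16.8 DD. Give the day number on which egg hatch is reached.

day 6

Daily DD above 10.6 °C (capped at 16.8): 14.8, 14.1, 4.9, 7.3, 7.0, 10.5, 3.5.
Cumulative: 14.8, 28.9, 33.8, 41.1, 48.1, 58.6, 62.1.
The total first reaches 52 DD on day 6.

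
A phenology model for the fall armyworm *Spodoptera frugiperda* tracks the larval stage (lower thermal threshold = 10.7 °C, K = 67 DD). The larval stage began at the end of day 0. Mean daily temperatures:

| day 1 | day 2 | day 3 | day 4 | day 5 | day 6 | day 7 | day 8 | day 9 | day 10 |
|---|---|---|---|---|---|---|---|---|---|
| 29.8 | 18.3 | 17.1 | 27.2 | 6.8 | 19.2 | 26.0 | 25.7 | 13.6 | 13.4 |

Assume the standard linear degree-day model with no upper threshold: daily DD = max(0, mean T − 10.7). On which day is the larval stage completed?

day 7

Daily DD above 10.7 °C: 19.1, 7.6, 6.4, 16.5, 0.0, 8.5, 15.3, 15.0, 2.9, 2.7.
Cumulative: 19.1, 26.7, 33.1, 49.6, 49.6, 58.1, 73.4, 88.4, 91.3, 94.0.
The total first reaches 67 DD on day 7.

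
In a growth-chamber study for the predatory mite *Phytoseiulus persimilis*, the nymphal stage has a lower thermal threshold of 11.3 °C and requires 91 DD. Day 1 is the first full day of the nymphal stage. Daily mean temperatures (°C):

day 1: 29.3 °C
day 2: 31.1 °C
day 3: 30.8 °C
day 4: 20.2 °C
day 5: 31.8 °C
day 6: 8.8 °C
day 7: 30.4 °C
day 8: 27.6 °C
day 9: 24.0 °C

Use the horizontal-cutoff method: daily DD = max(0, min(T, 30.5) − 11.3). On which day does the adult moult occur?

Daily DD above 11.3 °C (capped at 19.2): 18.0, 19.2, 19.2, 8.9, 19.2, 0.0, 19.1, 16.3, 12.7.
Cumulative: 18.0, 37.2, 56.4, 65.3, 84.5, 84.5, 103.6, 119.9, 132.6.
The total first reaches 91 DD on day 7.

day 7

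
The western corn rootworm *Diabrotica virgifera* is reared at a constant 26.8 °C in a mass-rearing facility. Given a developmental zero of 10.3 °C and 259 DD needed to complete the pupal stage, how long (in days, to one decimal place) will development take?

15.7 days

Daily accumulation = 26.8 − 10.3 = 16.5 DD/day.
Duration = 259 / 16.5 = 15.697 ≈ 15.7 days.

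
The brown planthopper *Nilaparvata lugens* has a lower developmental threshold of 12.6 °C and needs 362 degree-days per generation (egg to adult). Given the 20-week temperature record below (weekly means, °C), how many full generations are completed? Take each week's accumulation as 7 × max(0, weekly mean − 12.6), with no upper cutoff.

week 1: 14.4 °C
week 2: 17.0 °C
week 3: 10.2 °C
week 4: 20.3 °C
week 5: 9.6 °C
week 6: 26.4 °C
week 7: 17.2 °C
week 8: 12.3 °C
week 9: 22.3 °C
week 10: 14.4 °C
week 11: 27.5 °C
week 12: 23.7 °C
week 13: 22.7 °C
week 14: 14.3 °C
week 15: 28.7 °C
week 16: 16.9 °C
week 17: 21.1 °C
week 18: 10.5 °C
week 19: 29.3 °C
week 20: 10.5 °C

2 generations

Weekly DD (7 × max(0, T̄ − 12.6)): 12.6, 30.8, 0.0, 53.9, 0.0, 96.6, 32.2, 0.0, 67.9, 12.6, 104.3, 77.7, 70.7, 11.9, 112.7, 30.1, 59.5, 0.0, 116.9, 0.0.
Season total = 890.4 DD.
Complete generations = ⌊890.4 / 362⌋ = 2.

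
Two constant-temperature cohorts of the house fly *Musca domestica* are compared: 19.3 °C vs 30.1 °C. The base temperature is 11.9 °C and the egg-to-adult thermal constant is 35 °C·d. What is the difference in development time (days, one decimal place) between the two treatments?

2.8 days

At 19.3 °C: 35 / (19.3 − 11.9) = 35 / 7.4 = 4.730 d.
At 30.1 °C: 35 / (30.1 − 11.9) = 35 / 18.2 = 1.923 d.
Difference = |4.730 − 1.923| = 2.807 ≈ 2.8 days.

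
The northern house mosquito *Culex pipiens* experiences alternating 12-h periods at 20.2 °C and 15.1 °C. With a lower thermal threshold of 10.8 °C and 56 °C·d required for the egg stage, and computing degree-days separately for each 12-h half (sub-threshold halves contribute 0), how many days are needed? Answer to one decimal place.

8.2 days

Day half: max(0, 20.2 − 10.8) × 0.5 = 9.4 × 0.5 = 4.70 DD.
Night half: max(0, 15.1 − 10.8) × 0.5 = 4.3 × 0.5 = 2.15 DD.
Per 24 h: 6.85 DD/day.
Duration = 56 / 6.85 = 8.175 ≈ 8.2 days.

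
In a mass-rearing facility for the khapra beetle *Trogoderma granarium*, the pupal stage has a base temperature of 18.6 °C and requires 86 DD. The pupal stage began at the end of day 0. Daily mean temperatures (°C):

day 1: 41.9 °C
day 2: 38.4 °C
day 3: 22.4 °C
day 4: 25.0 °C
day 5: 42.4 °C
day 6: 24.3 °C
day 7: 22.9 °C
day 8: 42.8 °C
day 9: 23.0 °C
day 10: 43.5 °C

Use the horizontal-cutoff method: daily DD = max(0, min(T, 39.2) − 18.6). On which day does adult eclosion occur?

day 8

Daily DD above 18.6 °C (capped at 20.6): 20.6, 19.8, 3.8, 6.4, 20.6, 5.7, 4.3, 20.6, 4.4, 20.6.
Cumulative: 20.6, 40.4, 44.2, 50.6, 71.2, 76.9, 81.2, 101.8, 106.2, 126.8.
The total first reaches 86 DD on day 8.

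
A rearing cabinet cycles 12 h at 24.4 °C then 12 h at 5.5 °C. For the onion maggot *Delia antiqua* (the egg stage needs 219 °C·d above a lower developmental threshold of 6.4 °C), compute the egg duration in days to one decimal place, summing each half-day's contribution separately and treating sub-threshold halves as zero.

24.3 days

Day half: max(0, 24.4 − 6.4) × 0.5 = 18.0 × 0.5 = 9.00 DD.
Night half: max(0, 5.5 − 6.4) × 0.5 = 0.0 × 0.5 = 0.00 DD.
Per 24 h: 9.00 DD/day.
Duration = 219 / 9.00 = 24.333 ≈ 24.3 days.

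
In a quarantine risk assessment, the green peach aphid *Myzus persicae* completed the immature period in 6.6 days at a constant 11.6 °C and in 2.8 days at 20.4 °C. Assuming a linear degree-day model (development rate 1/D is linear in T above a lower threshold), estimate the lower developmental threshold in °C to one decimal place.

5.1 °C

Under the model K = D·(T − T_b), so D₁·(T₁ − T_b) = D₂·(T₂ − T_b).
6.6·(11.6 − T_b) = 2.8·(20.4 − T_b)
T_b = (6.6·11.6 − 2.8·20.4) / (6.6 − 2.8) = 19.44 / 3.8 = 5.116 °C ≈ 5.1 °C.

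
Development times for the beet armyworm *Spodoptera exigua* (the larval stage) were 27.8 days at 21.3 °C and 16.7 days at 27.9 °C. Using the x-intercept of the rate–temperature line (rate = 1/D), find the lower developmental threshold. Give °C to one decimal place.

Linear rate model ⇒ the product D·(T − T_b) is constant across temperatures.
27.8·(21.3 − T_b) = 16.7·(27.9 − T_b)
T_b = (27.8·21.3 − 16.7·27.9) / (27.8 − 16.7) = 126.21 / 11.1 = 11.370 °C ≈ 11.4 °C.

11.4 °C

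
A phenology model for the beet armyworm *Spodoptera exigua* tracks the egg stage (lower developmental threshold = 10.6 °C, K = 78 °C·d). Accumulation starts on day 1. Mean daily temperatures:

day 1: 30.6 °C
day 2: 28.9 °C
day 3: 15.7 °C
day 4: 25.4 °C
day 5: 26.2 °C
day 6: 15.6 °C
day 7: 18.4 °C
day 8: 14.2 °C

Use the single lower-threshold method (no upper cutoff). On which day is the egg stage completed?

Daily DD above 10.6 °C: 20.0, 18.3, 5.1, 14.8, 15.6, 5.0, 7.8, 3.6.
Cumulative: 20.0, 38.3, 43.4, 58.2, 73.8, 78.8, 86.6, 90.2.
The total first reaches 78 DD on day 6.

day 6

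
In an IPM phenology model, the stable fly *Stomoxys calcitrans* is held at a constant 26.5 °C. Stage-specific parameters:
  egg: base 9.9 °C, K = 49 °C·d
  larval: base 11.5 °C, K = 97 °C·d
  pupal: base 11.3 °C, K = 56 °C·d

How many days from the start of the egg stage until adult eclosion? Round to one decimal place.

13.1 days

egg: 49 / (26.5 − 9.9) = 49 / 16.6 = 2.952 d.
larval: 97 / (26.5 − 11.5) = 97 / 15.0 = 6.467 d.
pupal: 56 / (26.5 − 11.3) = 56 / 15.2 = 3.684 d.
Sum = 13.103 ≈ 13.1 days.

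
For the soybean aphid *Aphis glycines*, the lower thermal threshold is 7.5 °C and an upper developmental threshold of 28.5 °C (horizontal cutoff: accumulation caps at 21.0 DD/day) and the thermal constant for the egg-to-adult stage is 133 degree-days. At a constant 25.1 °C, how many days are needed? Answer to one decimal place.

Daily accumulation = 25.1 − 7.5 = 17.6 DD/day.
Duration = 133 / 17.6 = 7.557 ≈ 7.6 days.

7.6 days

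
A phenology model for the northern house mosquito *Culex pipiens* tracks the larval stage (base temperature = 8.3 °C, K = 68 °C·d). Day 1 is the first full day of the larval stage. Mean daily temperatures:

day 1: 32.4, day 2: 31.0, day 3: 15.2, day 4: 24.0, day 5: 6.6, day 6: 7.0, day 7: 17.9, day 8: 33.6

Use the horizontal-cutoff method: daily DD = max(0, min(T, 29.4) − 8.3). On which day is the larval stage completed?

day 7

Daily DD above 8.3 °C (capped at 21.1): 21.1, 21.1, 6.9, 15.7, 0.0, 0.0, 9.6, 21.1.
Cumulative: 21.1, 42.2, 49.1, 64.8, 64.8, 64.8, 74.4, 95.5.
The total first reaches 68 DD on day 7.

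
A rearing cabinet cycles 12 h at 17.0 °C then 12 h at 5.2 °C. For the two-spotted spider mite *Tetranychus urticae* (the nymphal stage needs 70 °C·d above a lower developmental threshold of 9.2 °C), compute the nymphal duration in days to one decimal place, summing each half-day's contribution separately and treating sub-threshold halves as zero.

Day half: max(0, 17.0 − 9.2) × 0.5 = 7.8 × 0.5 = 3.90 DD.
Night half: max(0, 5.2 − 9.2) × 0.5 = 0.0 × 0.5 = 0.00 DD.
Per 24 h: 3.90 DD/day.
Duration = 70 / 3.90 = 17.949 ≈ 17.9 days.

17.9 days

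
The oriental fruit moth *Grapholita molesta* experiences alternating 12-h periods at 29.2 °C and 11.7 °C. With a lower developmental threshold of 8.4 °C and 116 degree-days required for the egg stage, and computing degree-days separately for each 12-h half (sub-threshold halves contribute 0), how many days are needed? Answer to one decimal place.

Day half: max(0, 29.2 − 8.4) × 0.5 = 20.8 × 0.5 = 10.40 DD.
Night half: max(0, 11.7 − 8.4) × 0.5 = 3.3 × 0.5 = 1.65 DD.
Per 24 h: 12.05 DD/day.
Duration = 116 / 12.05 = 9.627 ≈ 9.6 days.

9.6 days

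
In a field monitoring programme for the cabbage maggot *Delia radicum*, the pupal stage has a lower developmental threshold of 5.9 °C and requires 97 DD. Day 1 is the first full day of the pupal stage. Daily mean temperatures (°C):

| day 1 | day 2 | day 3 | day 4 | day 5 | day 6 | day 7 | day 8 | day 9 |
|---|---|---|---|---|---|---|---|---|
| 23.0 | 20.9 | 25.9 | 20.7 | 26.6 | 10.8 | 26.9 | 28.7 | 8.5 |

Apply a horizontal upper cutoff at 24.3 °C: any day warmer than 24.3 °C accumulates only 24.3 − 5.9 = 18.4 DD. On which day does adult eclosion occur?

Daily DD above 5.9 °C (capped at 18.4): 17.1, 15.0, 18.4, 14.8, 18.4, 4.9, 18.4, 18.4, 2.6.
Cumulative: 17.1, 32.1, 50.5, 65.3, 83.7, 88.6, 107.0, 125.4, 128.0.
The total first reaches 97 DD on day 7.

day 7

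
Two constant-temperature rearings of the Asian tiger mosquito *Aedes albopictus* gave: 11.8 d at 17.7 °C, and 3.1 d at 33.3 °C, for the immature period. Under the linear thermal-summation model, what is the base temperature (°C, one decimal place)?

12.1 °C

Equal thermal constants: D₁(T₁ − T_b) = D₂(T₂ − T_b).
11.8·(17.7 − T_b) = 3.1·(33.3 − T_b)
T_b = (11.8·17.7 − 3.1·33.3) / (11.8 − 3.1) = 105.63 / 8.7 = 12.141 °C ≈ 12.1 °C.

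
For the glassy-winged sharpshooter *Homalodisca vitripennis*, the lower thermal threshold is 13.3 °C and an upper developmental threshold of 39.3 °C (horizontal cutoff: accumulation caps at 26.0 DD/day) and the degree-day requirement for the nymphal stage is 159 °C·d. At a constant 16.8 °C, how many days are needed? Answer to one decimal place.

45.4 days

Daily accumulation = 16.8 − 13.3 = 3.5 DD/day.
Duration = 159 / 3.5 = 45.429 ≈ 45.4 days.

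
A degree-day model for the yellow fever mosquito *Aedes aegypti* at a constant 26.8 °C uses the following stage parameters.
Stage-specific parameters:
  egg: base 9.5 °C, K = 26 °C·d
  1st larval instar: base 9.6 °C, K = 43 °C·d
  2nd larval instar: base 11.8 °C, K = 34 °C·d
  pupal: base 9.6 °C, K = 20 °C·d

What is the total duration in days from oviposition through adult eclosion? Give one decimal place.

7.4 days

egg: 26 / (26.8 − 9.5) = 26 / 17.3 = 1.503 d.
1st larval instar: 43 / (26.8 − 9.6) = 43 / 17.2 = 2.500 d.
2nd larval instar: 34 / (26.8 − 11.8) = 34 / 15.0 = 2.267 d.
pupal: 20 / (26.8 − 9.6) = 20 / 17.2 = 1.163 d.
Sum = 7.432 ≈ 7.4 days.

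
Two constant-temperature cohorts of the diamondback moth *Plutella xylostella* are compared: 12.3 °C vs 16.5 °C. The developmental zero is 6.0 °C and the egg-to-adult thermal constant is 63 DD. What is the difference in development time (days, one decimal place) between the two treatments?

4.0 days

At 12.3 °C: 63 / (12.3 − 6.0) = 63 / 6.3 = 10.000 d.
At 16.5 °C: 63 / (16.5 − 6.0) = 63 / 10.5 = 6.000 d.
Difference = |10.000 − 6.000| = 4.000 ≈ 4.0 days.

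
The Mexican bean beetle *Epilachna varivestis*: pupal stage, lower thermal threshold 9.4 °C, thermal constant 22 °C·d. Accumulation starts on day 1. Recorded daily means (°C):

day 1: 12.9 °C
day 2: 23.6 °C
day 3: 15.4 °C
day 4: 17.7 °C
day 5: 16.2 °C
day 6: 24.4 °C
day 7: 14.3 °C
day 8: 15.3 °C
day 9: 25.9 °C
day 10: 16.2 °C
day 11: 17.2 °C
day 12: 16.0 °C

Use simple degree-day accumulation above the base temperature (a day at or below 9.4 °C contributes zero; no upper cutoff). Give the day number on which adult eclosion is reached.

Daily DD above 9.4 °C: 3.5, 14.2, 6.0, 8.3, 6.8, 15.0, 4.9, 5.9, 16.5, 6.8, 7.8, 6.6.
Cumulative: 3.5, 17.7, 23.7, 32.0, 38.8, 53.8, 58.7, 64.6, 81.1, 87.9, 95.7, 102.3.
The total first reaches 22 DD on day 3.

day 3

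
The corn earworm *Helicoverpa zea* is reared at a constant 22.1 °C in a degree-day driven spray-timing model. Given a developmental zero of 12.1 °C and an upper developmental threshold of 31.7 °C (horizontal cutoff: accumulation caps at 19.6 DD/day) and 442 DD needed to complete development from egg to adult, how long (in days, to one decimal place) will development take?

Daily accumulation = 22.1 − 12.1 = 10.0 DD/day.
Duration = 442 / 10.0 = 44.200 ≈ 44.2 days.

44.2 days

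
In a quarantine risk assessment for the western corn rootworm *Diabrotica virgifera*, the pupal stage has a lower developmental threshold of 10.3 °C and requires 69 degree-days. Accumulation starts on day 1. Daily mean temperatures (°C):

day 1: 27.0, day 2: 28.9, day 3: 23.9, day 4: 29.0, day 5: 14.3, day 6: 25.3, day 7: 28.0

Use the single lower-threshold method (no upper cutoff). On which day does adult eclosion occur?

day 5

Daily DD above 10.3 °C: 16.7, 18.6, 13.6, 18.7, 4.0, 15.0, 17.7.
Cumulative: 16.7, 35.3, 48.9, 67.6, 71.6, 86.6, 104.3.
The total first reaches 69 DD on day 5.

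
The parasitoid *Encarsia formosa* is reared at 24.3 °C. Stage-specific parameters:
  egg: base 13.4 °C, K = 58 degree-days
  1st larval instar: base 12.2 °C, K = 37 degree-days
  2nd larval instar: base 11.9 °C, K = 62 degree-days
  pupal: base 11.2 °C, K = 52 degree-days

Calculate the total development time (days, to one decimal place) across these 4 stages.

17.3 days

egg: 58 / (24.3 − 13.4) = 58 / 10.9 = 5.321 d.
1st larval instar: 37 / (24.3 − 12.2) = 37 / 12.1 = 3.058 d.
2nd larval instar: 62 / (24.3 − 11.9) = 62 / 12.4 = 5.000 d.
pupal: 52 / (24.3 − 11.2) = 52 / 13.1 = 3.969 d.
Sum = 17.348 ≈ 17.3 days.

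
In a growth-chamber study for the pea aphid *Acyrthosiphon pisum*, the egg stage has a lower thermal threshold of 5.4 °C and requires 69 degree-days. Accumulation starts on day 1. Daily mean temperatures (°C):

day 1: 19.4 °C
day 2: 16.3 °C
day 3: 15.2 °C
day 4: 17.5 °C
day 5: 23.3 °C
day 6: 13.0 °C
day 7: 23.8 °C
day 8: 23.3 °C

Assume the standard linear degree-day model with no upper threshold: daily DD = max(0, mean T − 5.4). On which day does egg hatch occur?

Daily DD above 5.4 °C: 14.0, 10.9, 9.8, 12.1, 17.9, 7.6, 18.4, 17.9.
Cumulative: 14.0, 24.9, 34.7, 46.8, 64.7, 72.3, 90.7, 108.6.
The total first reaches 69 DD on day 6.

day 6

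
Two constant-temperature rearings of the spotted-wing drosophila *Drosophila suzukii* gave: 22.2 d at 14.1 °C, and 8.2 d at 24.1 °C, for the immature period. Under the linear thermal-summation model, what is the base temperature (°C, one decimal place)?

8.2 °C

Equal thermal constants: D₁(T₁ − T_b) = D₂(T₂ − T_b).
22.2·(14.1 − T_b) = 8.2·(24.1 − T_b)
T_b = (22.2·14.1 − 8.2·24.1) / (22.2 − 8.2) = 115.40 / 14.0 = 8.243 °C ≈ 8.2 °C.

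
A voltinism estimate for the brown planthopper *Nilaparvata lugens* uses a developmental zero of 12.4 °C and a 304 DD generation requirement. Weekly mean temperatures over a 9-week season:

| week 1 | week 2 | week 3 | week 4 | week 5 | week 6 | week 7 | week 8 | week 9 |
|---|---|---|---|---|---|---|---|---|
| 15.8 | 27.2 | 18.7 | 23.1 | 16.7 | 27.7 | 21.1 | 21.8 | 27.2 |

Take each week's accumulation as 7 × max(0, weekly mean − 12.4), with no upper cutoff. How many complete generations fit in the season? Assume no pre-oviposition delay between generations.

Weekly DD (7 × max(0, T̄ − 12.4)): 23.8, 103.6, 44.1, 74.9, 30.1, 107.1, 60.9, 65.8, 103.6.
Season total = 613.9 DD.
Complete generations = ⌊613.9 / 304⌋ = 2.

2 generations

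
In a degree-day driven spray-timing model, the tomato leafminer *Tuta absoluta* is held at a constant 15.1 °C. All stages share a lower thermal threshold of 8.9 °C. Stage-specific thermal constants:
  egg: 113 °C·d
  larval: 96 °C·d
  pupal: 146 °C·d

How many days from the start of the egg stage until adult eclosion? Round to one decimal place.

Daily accumulation at 15.1 °C = 15.1 − 8.9 = 6.2 DD/day.
Total K = 113 + 96 + 146 = 355 DD.
Total duration = 355 / 6.2 = 57.258 ≈ 57.3 days.

57.3 days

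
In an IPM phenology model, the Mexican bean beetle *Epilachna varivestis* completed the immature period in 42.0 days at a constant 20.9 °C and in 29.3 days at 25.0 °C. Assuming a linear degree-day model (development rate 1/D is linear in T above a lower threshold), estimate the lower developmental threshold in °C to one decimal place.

11.4 °C

Equal thermal constants: D₁(T₁ − T_b) = D₂(T₂ − T_b).
42.0·(20.9 − T_b) = 29.3·(25.0 − T_b)
T_b = (42.0·20.9 − 29.3·25.0) / (42.0 − 29.3) = 145.30 / 12.7 = 11.441 °C ≈ 11.4 °C.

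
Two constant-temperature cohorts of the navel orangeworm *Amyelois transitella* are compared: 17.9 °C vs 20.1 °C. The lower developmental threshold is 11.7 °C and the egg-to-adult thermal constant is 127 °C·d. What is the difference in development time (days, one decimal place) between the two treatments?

At 17.9 °C: 127 / (17.9 − 11.7) = 127 / 6.2 = 20.484 d.
At 20.1 °C: 127 / (20.1 − 11.7) = 127 / 8.4 = 15.119 d.
Difference = |20.484 − 15.119| = 5.365 ≈ 5.4 days.

5.4 days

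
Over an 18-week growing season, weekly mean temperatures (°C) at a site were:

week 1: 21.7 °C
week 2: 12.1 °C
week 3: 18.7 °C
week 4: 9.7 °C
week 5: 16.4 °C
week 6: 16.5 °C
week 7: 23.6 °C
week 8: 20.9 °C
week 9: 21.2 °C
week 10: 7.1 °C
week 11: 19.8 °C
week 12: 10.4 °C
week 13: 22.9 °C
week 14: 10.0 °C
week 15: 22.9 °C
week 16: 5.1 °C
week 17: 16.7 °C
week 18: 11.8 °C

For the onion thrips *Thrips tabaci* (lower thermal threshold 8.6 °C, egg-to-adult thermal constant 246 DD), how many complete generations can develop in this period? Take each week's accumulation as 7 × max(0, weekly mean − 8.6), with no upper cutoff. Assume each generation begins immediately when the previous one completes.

3 generations

Weekly DD (7 × max(0, T̄ − 8.6)): 91.7, 24.5, 70.7, 7.7, 54.6, 55.3, 105.0, 86.1, 88.2, 0.0, 78.4, 12.6, 100.1, 9.8, 100.1, 0.0, 56.7, 22.4.
Season total = 963.9 DD.
Complete generations = ⌊963.9 / 246⌋ = 3.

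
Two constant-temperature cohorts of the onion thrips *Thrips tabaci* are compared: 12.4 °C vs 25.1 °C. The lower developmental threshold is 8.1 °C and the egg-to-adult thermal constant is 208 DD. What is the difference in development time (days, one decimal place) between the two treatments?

36.1 days

At 12.4 °C: 208 / (12.4 − 8.1) = 208 / 4.3 = 48.372 d.
At 25.1 °C: 208 / (25.1 − 8.1) = 208 / 17.0 = 12.235 d.
Difference = |48.372 − 12.235| = 36.137 ≈ 36.1 days.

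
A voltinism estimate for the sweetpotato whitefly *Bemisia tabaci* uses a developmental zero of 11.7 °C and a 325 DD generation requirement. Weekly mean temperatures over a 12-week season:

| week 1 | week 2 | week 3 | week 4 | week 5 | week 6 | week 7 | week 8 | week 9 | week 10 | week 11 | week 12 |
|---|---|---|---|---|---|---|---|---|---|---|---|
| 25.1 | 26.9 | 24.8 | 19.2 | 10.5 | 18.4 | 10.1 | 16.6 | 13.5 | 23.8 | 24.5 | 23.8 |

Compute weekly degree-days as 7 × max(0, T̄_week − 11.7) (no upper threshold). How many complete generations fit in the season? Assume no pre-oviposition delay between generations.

2 generations

Weekly DD (7 × max(0, T̄ − 11.7)): 93.8, 106.4, 91.7, 52.5, 0.0, 46.9, 0.0, 34.3, 12.6, 84.7, 89.6, 84.7.
Season total = 697.2 DD.
Complete generations = ⌊697.2 / 325⌋ = 2.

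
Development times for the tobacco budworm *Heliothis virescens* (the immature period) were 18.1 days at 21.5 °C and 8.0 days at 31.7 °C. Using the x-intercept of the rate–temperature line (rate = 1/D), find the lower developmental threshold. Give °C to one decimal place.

Under the model K = D·(T − T_b), so D₁·(T₁ − T_b) = D₂·(T₂ − T_b).
18.1·(21.5 − T_b) = 8.0·(31.7 − T_b)
T_b = (18.1·21.5 − 8.0·31.7) / (18.1 − 8.0) = 135.55 / 10.1 = 13.421 °C ≈ 13.4 °C.

13.4 °C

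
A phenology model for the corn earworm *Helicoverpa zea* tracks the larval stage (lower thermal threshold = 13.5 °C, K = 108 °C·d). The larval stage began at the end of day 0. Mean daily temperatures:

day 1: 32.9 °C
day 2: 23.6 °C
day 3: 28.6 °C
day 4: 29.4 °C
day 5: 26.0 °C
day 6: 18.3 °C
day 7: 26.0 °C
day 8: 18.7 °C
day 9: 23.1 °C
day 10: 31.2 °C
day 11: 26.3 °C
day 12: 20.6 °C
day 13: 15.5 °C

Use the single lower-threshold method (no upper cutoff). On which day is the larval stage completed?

Daily DD above 13.5 °C: 19.4, 10.1, 15.1, 15.9, 12.5, 4.8, 12.5, 5.2, 9.6, 17.7, 12.8, 7.1, 2.0.
Cumulative: 19.4, 29.5, 44.6, 60.5, 73.0, 77.8, 90.3, 95.5, 105.1, 122.8, 135.6, 142.7, 144.7.
The total first reaches 108 DD on day 10.

day 10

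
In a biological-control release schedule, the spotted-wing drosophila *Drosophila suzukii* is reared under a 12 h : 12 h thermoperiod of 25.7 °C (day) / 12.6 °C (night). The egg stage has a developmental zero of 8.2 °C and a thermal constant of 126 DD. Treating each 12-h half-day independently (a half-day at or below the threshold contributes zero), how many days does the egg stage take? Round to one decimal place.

Day half: max(0, 25.7 − 8.2) × 0.5 = 17.5 × 0.5 = 8.75 DD.
Night half: max(0, 12.6 − 8.2) × 0.5 = 4.4 × 0.5 = 2.20 DD.
Per 24 h: 10.95 DD/day.
Duration = 126 / 10.95 = 11.507 ≈ 11.5 days.

11.5 days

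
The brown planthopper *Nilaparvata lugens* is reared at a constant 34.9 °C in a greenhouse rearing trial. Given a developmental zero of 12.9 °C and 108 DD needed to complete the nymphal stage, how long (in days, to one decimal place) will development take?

4.9 days

Daily accumulation = 34.9 − 12.9 = 22.0 DD/day.
Duration = 108 / 22.0 = 4.909 ≈ 4.9 days.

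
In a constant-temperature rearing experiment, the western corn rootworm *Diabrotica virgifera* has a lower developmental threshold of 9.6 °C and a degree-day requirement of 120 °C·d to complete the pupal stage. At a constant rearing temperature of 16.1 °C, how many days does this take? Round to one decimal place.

Daily accumulation = 16.1 − 9.6 = 6.5 DD/day.
Duration = 120 / 6.5 = 18.462 ≈ 18.5 days.

18.5 days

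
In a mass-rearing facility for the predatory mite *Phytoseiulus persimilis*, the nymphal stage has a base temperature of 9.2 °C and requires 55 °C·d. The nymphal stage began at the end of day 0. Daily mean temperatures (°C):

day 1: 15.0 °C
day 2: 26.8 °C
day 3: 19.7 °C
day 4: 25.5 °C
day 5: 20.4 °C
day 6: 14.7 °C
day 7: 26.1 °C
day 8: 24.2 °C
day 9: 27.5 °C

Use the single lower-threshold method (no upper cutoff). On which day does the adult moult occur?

day 5

Daily DD above 9.2 °C: 5.8, 17.6, 10.5, 16.3, 11.2, 5.5, 16.9, 15.0, 18.3.
Cumulative: 5.8, 23.4, 33.9, 50.2, 61.4, 66.9, 83.8, 98.8, 117.1.
The total first reaches 55 DD on day 5.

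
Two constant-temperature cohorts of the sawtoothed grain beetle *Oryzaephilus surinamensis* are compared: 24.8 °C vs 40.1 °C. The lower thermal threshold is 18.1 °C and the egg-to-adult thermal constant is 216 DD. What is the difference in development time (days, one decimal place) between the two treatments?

At 24.8 °C: 216 / (24.8 − 18.1) = 216 / 6.7 = 32.239 d.
At 40.1 °C: 216 / (40.1 − 18.1) = 216 / 22.0 = 9.818 d.
Difference = |32.239 − 9.818| = 22.421 ≈ 22.4 days.

22.4 days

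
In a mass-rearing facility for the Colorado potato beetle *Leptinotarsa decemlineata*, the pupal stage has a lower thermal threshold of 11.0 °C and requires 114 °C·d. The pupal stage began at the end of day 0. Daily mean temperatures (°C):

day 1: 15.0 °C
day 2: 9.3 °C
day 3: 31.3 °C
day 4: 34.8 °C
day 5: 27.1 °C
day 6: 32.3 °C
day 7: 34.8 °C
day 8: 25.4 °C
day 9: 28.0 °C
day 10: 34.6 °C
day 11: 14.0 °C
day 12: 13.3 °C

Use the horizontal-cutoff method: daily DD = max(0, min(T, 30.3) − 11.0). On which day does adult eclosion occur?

Daily DD above 11.0 °C (capped at 19.3): 4.0, 0.0, 19.3, 19.3, 16.1, 19.3, 19.3, 14.4, 17.0, 19.3, 3.0, 2.3.
Cumulative: 4.0, 4.0, 23.3, 42.6, 58.7, 78.0, 97.3, 111.7, 128.7, 148.0, 151.0, 153.3.
The total first reaches 114 DD on day 9.

day 9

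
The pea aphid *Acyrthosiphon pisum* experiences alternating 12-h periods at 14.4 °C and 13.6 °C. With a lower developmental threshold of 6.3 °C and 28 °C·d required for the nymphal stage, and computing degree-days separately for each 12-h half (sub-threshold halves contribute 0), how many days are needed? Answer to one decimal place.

3.6 days

Day half: max(0, 14.4 − 6.3) × 0.5 = 8.1 × 0.5 = 4.05 DD.
Night half: max(0, 13.6 − 6.3) × 0.5 = 7.3 × 0.5 = 3.65 DD.
Per 24 h: 7.70 DD/day.
Duration = 28 / 7.70 = 3.636 ≈ 3.6 days.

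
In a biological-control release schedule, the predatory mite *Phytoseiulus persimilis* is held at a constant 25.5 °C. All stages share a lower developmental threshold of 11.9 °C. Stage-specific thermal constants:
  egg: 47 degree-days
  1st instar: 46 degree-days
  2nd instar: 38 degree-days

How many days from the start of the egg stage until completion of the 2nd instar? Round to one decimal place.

Daily accumulation at 25.5 °C = 25.5 − 11.9 = 13.6 DD/day.
Total K = 47 + 46 + 38 = 131 DD.
Total duration = 131 / 13.6 = 9.632 ≈ 9.6 days.

9.6 days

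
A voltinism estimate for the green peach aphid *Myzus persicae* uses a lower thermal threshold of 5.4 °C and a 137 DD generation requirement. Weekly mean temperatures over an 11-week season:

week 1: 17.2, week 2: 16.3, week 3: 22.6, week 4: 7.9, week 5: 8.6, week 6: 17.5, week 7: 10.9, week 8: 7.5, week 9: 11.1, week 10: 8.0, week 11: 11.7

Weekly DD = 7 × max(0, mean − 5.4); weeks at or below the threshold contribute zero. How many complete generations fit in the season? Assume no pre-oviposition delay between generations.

Weekly DD (7 × max(0, T̄ − 5.4)): 82.6, 76.3, 120.4, 17.5, 22.4, 84.7, 38.5, 14.7, 39.9, 18.2, 44.1.
Season total = 559.3 DD.
Complete generations = ⌊559.3 / 137⌋ = 4.

4 generations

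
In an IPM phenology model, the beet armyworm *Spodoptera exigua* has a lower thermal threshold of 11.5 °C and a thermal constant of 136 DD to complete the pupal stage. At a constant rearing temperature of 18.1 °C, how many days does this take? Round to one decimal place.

Daily accumulation = 18.1 − 11.5 = 6.6 DD/day.
Duration = 136 / 6.6 = 20.606 ≈ 20.6 days.

20.6 days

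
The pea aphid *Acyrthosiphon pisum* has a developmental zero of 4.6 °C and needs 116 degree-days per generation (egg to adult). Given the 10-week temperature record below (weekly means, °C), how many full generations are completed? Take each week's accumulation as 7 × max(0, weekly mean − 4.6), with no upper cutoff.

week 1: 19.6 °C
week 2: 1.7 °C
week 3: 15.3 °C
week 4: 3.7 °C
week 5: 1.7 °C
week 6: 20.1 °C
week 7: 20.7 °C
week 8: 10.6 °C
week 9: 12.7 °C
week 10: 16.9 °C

Weekly DD (7 × max(0, T̄ − 4.6)): 105.0, 0.0, 74.9, 0.0, 0.0, 108.5, 112.7, 42.0, 56.7, 86.1.
Season total = 585.9 DD.
Complete generations = ⌊585.9 / 116⌋ = 5.

5 generations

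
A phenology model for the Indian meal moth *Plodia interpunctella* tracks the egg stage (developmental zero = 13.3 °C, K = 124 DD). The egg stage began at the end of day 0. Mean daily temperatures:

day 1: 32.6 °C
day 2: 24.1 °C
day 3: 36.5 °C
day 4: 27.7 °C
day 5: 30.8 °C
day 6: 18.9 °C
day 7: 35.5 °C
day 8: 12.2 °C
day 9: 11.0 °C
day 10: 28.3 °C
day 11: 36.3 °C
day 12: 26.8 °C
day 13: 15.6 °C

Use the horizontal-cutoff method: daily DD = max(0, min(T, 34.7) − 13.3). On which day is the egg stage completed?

Daily DD above 13.3 °C (capped at 21.4): 19.3, 10.8, 21.4, 14.4, 17.5, 5.6, 21.4, 0.0, 0.0, 15.0, 21.4, 13.5, 2.3.
Cumulative: 19.3, 30.1, 51.5, 65.9, 83.4, 89.0, 110.4, 110.4, 110.4, 125.4, 146.8, 160.3, 162.6.
The total first reaches 124 DD on day 10.

day 10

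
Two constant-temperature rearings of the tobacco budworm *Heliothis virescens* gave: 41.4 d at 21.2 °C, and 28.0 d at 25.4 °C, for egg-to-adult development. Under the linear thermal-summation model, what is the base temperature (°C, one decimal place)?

Under the model K = D·(T − T_b), so D₁·(T₁ − T_b) = D₂·(T₂ − T_b).
41.4·(21.2 − T_b) = 28.0·(25.4 − T_b)
T_b = (41.4·21.2 − 28.0·25.4) / (41.4 − 28.0) = 166.48 / 13.4 = 12.424 °C ≈ 12.4 °C.

12.4 °C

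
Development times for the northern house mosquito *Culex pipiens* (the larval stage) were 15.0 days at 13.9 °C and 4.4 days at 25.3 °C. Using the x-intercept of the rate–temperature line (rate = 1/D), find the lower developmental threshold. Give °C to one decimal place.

Equal thermal constants: D₁(T₁ − T_b) = D₂(T₂ − T_b).
15.0·(13.9 − T_b) = 4.4·(25.3 − T_b)
T_b = (15.0·13.9 − 4.4·25.3) / (15.0 − 4.4) = 97.18 / 10.6 = 9.168 °C ≈ 9.2 °C.

9.2 °C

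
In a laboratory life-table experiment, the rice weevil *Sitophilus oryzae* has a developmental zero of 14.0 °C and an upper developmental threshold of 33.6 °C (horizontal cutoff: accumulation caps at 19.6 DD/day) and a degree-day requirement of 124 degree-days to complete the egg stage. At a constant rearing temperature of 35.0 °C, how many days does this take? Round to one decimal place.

Temperature 35.0 °C exceeds the upper threshold, so daily accumulation caps at 33.6 − 14.0 = 19.6 DD/day.
Duration = 124 / 19.6 = 6.327 ≈ 6.3 days.

6.3 days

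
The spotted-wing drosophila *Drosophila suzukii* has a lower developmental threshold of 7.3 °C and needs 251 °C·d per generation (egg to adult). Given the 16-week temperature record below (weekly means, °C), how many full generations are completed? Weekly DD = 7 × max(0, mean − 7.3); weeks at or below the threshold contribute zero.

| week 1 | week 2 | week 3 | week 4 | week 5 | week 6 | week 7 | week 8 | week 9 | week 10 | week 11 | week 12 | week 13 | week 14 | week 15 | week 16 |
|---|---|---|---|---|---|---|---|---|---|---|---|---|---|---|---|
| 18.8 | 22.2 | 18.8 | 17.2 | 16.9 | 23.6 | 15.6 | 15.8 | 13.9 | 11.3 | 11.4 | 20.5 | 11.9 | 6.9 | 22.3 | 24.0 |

Weekly DD (7 × max(0, T̄ − 7.3)): 80.5, 104.3, 80.5, 69.3, 67.2, 114.1, 58.1, 59.5, 46.2, 28.0, 28.7, 92.4, 32.2, 0.0, 105.0, 116.9.
Season total = 1082.9 DD.
Complete generations = ⌊1082.9 / 251⌋ = 4.

4 generations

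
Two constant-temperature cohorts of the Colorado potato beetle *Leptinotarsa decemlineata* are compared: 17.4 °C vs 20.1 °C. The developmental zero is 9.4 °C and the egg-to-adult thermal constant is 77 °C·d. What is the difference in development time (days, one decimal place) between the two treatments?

At 17.4 °C: 77 / (17.4 − 9.4) = 77 / 8.0 = 9.625 d.
At 20.1 °C: 77 / (20.1 − 9.4) = 77 / 10.7 = 7.196 d.
Difference = |9.625 − 7.196| = 2.429 ≈ 2.4 days.

2.4 days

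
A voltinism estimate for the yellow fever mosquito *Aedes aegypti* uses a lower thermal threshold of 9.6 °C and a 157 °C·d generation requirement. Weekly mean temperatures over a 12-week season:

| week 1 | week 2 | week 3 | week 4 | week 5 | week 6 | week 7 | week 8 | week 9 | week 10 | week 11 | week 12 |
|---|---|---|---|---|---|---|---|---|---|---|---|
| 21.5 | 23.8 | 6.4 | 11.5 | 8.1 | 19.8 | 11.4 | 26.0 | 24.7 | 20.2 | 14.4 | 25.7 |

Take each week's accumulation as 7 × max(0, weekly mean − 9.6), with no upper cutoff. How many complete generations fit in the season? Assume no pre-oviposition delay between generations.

Weekly DD (7 × max(0, T̄ − 9.6)): 83.3, 99.4, 0.0, 13.3, 0.0, 71.4, 12.6, 114.8, 105.7, 74.2, 33.6, 112.7.
Season total = 721.0 DD.
Complete generations = ⌊721.0 / 157⌋ = 4.

4 generations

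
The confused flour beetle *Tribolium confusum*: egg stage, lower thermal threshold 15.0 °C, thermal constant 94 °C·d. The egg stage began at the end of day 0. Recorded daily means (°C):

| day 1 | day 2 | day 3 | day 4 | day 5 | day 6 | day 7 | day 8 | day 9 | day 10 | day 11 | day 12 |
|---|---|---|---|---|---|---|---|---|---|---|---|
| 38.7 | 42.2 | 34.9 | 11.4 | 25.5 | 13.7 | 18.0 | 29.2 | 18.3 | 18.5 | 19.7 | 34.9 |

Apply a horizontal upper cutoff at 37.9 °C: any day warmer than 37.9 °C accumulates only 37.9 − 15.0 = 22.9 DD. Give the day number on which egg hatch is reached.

day 9

Daily DD above 15.0 °C (capped at 22.9): 22.9, 22.9, 19.9, 0.0, 10.5, 0.0, 3.0, 14.2, 3.3, 3.5, 4.7, 19.9.
Cumulative: 22.9, 45.8, 65.7, 65.7, 76.2, 76.2, 79.2, 93.4, 96.7, 100.2, 104.9, 124.8.
The total first reaches 94 DD on day 9.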